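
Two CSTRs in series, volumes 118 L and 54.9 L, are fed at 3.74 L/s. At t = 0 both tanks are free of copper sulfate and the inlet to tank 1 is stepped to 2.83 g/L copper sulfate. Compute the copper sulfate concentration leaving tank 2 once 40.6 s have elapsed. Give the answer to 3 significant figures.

1.52 g/L

Time constants: τᵢ = Vᵢ/Q for each well-mixed tank.
τ₁ = 118/3.74 = 31.551 s; τ₂ = 54.9/3.74 = 14.679 s.
Solving the cascade with C₁(0)=C₂(0)=0 gives C₂(t) = C_in[1 − (τ₁ e^(−t/τ₁) − τ₂ e^(−t/τ₂))/(τ₁ − τ₂)].
At t = 40.6: e^(−t/τ₁) = 0.27615, e^(−t/τ₂) = 0.062924.
C₂ = 2.83·[1 − (31.551·0.27615 − 14.679·0.062924)/(16.872)] = 2.83·0.53833 = 1.5235 g/L.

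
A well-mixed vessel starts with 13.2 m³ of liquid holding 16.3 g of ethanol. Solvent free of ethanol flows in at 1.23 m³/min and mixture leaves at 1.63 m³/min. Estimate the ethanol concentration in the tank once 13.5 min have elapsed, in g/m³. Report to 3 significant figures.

Let m(t) be the amount of ethanol. Volume: V(t) = V₀ + (Q_in − Q_out) t = 13.2 − 0.40000 t; V(13.5) = 7.8000 m³.
Solute balance: dm/dt = 0 − Q_out C = −Q_out m/V(t).
Separate: dm/m = −Q_out dt/V(t) ⇒ ln(m/m₀) = −(Q_out/(Q_in−Q_out)) ln(V/V₀).
m = m₀ (V₀/V)^(Q_out/(Q_in−Q_out)) = 16.3 × (13.2/7.8000)^(-4.0750) = 1.9104 g.
C = m/V = 1.9104/7.8000 = 0.24493 g/m³.

0.245 g/m³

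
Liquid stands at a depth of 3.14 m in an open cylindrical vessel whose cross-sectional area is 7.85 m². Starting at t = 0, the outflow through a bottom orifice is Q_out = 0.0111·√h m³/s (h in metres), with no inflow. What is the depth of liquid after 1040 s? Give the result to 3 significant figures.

1.07 m

Accumulation of liquid (constant cross-section A): A dh/dt = −0.0111 √h.
Separate and integrate: 2(√h − √h₀) = −(0.0111/A) t.
√h = √3.14 − 0.0111·1040/(2·7.85) = 1.7720 − 0.73529 = 1.0367.
h = 1.0367² = 1.0748 m.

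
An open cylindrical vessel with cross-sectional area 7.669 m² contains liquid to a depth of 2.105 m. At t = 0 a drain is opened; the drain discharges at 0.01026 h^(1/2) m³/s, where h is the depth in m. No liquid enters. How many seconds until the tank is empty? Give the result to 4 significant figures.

Unsteady balance on liquid volume: A dh/dt = −0.01026 √h.
∫ h^(−1/2) dh = −(0.01026/A) ∫ dt, giving 2√h = 2√h₀ − (0.01026/A) t.
Tank is empty when √h = 0: t_empty = 2A√h₀/0.01026.
t_empty = 2·7.669·√2.105/0.01026 = 15.3380·1.45086/0.01026 = 2168.94 s.

2169 s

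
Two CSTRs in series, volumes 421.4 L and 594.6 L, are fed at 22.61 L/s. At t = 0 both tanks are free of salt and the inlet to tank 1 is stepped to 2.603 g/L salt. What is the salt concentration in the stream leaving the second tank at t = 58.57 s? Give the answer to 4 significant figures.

1.913 g/L

Species balance on tank i: dCᵢ/dt = (Cᵢ₋₁ − Cᵢ)/τᵢ with τᵢ = Vᵢ/Q.
τ₁ = 421.4/22.61 = 18.6378 s; τ₂ = 594.6/22.61 = 26.2981 s.
Tank 1: C₁ = C_in(1 − e^(−t/τ₁)). Tank 2 (τ₁ ≠ τ₂): C₂ = C_in[1 − (τ₁ e^(−t/τ₁) − τ₂ e^(−t/τ₂))/(τ₁ − τ₂)].
At t = 58.57: e^(−t/τ₁) = 0.0431729, e^(−t/τ₂) = 0.107835.
C₂ = 2.603·[1 − (18.6378·0.0431729 − 26.2981·0.107835)/(-7.66033)] = 2.603·0.734842 = 1.91279 g/L.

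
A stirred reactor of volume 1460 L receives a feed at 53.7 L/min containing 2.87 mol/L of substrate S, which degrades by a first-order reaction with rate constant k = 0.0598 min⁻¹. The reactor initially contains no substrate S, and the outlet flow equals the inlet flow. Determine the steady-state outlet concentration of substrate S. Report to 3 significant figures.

V dC/dt = Q(C_in − C) − k V C.
At steady state: 0 = Q C_in − (Q + kV) C_ss, so C_ss = Q C_in/(Q + kV).
C_ss = 53.7·2.87/(53.7 + 0.0598·1460) = 154.12/141.01 = 1.0930 mol/L.

1.09 mol/L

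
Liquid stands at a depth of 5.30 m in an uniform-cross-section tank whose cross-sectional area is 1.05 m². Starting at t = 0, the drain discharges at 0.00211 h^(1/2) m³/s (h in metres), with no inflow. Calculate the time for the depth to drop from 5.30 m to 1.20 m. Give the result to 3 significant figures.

1200 s

A dh/dt = −Q_out = −0.00211 √h.
∫ h^(−1/2) dh = −(0.00211/A) ∫ dt, giving 2√h = 2√h₀ − (0.00211/A) t.
t = 2A(√h₀ − √h)/0.00211 = 2·1.05·(√5.30 − √1.20)/0.00211
  = 2.1000 × (2.3022 − 1.0954) / 0.00211 = 1201.0 s.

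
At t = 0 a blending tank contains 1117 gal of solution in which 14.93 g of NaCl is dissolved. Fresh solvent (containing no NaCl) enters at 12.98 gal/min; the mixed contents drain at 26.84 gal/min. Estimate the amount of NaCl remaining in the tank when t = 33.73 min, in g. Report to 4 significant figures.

Total volume: dV/dt = Q_in − Q_out = -13.8600 gal/min, so V(t) = 1117 − 13.8600 t and V(33.73) = 649.502 gal.
Solute balance: dm/dt = 0 − Q_out C = −Q_out m/V(t).
Separate: dm/m = −Q_out dt/V(t) ⇒ ln(m/m₀) = −(Q_out/(Q_in−Q_out)) ln(V/V₀).
m = m₀ (V₀/V)^(Q_out/(Q_in−Q_out)) = 14.93 × (1117/649.502)^(-1.93651) = 5.22475 g.

5.225 g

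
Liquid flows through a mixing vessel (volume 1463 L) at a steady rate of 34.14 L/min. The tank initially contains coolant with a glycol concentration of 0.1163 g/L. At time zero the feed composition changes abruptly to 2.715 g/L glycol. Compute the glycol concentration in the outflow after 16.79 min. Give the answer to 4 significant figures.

0.9587 g/L

Accumulation = in − out for the solute gives V dC/dt = Q(C_in − C).
Rewrite as dC/dt + C/τ = C_in/τ, τ = V/Q = 42.8530 min.
This is linear first-order; C(t) = C_in + (C₀ − C_in) e^(−t/τ).
C(16.79) = 2.715 + (0.1163 − 2.715)·e^(−16.79/42.8530) = 2.715 + (-2.59870)·0.675836 = 0.958705 g/L.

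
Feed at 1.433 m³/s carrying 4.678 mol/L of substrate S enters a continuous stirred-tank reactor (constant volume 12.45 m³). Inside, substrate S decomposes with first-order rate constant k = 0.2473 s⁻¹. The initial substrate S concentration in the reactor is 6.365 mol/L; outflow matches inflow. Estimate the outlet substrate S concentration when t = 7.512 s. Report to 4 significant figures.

1.806 mol/L

Species balance: V dC/dt = Q C_in − Q C − k V C.
This is linear with rate a = Q/V + k = 0.362400 s⁻¹.
C_ss = Q C_in/(Q + kV) = 1.48576 mol/L; C(t) = C_ss + (C₀ − C_ss) e^(−a t).
C(7.512) = 1.48576 + (4.87924)·e^(−0.362400·7.512) = 1.48576 + (4.87924)·0.0657200 = 1.80642 mol/L.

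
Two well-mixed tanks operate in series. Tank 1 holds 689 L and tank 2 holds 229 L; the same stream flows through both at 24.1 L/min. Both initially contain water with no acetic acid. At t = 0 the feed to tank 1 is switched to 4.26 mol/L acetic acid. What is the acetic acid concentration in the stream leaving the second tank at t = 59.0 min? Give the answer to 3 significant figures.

Each tank obeys Vᵢ dCᵢ/dt = Q(Cᵢ₋₁ − Cᵢ), so τᵢ = Vᵢ/Q.
τ₁ = 689/24.1 = 28.589 min; τ₂ = 229/24.1 = 9.5021 min.
Tank 1: C₁ = C_in(1 − e^(−t/τ₁)). Tank 2 (τ₁ ≠ τ₂): C₂ = C_in[1 − (τ₁ e^(−t/τ₁) − τ₂ e^(−t/τ₂))/(τ₁ − τ₂)].
At t = 59.0: e^(−t/τ₁) = 0.12698, e^(−t/τ₂) = 0.0020109.
C₂ = 4.26·[1 − (28.589·0.12698 − 9.5021·0.0020109)/(19.087)] = 4.26·0.81081 = 3.4540 mol/L.

3.45 mol/L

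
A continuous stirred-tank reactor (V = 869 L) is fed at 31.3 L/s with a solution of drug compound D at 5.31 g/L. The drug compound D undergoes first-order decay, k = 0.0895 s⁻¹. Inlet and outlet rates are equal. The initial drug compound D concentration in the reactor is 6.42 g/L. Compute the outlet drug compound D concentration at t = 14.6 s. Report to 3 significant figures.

2.31 g/L

V dC/dt = Q(C_in − C) − k V C.
This is linear with rate a = Q/V + k = 0.12552 s⁻¹.
C_ss = Q C_in/(Q + kV) = 1.5237 g/L; C(t) = C_ss + (C₀ − C_ss) e^(−a t).
C(14.6) = 1.5237 + (4.8963)·e^(−0.12552·14.6) = 1.5237 + (4.8963)·0.16000 = 2.3072 g/L.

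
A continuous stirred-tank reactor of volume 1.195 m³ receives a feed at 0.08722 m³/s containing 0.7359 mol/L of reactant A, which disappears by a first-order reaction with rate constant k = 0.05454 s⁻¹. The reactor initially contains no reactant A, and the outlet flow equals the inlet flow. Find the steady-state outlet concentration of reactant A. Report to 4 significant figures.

V dC/dt = Q(C_in − C) − k V C.
At steady state: 0 = Q C_in − (Q + kV) C_ss, so C_ss = Q C_in/(Q + kV).
C_ss = 0.08722·0.7359/(0.08722 + 0.05454·1.195) = 0.0641852/0.152395 = 0.421176 mol/L.

0.4212 mol/L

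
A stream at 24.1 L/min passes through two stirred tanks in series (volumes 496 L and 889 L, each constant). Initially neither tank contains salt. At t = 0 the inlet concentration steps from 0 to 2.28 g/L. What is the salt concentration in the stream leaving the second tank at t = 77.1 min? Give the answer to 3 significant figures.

1.71 g/L

Species balance on tank i: dCᵢ/dt = (Cᵢ₋₁ − Cᵢ)/τᵢ with τᵢ = Vᵢ/Q.
τ₁ = 496/24.1 = 20.581 min; τ₂ = 889/24.1 = 36.888 min.
Solving the cascade with C₁(0)=C₂(0)=0 gives C₂(t) = C_in[1 − (τ₁ e^(−t/τ₁) − τ₂ e^(−t/τ₂))/(τ₁ − τ₂)].
At t = 77.1: e^(−t/τ₁) = 0.023608, e^(−t/τ₂) = 0.12367.
C₂ = 2.28·[1 − (20.581·0.023608 − 36.888·0.12367)/(-16.307)] = 2.28·0.75004 = 1.7101 g/L.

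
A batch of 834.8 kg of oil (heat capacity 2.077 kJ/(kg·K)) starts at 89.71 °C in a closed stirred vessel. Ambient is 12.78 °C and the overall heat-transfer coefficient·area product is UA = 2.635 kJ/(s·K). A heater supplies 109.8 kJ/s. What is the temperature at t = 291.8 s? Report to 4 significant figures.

77.08 °C

Lumped-capacitance energy balance: M c_p dT/dt = UA(T_amb − T) + Q̇.
dT/dt = (T_ss − T)/τ with T_ss = T_amb + Q̇/UA = 12.78 + 109.8/2.635 = 54.4498 °C, τ = M c_p/UA = 834.8·2.077/2.635 = 658.019 s.
T approaches T_ss exponentially: T(t) = T_ss + (T₀ − T_ss) e^(−t/τ).
T(291.8) = 54.4498 + (35.2602)·0.641817 = 77.0804 °C.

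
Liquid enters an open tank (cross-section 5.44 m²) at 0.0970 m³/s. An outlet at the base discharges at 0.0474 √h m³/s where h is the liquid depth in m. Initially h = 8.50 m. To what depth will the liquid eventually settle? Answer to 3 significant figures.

4.19 m

Level balance: A dh/dt = 0.0970 − 0.0474 √h. Setting dh/dt = 0:
Q_in = 0.0474 √h_ss ⇒ √h_ss = 0.0970/0.0474 = 2.0464.
h_ss = 2.0464² = 4.1878 m. (Since h₀ = 8.50 m > h_ss, the level will fall toward this value.)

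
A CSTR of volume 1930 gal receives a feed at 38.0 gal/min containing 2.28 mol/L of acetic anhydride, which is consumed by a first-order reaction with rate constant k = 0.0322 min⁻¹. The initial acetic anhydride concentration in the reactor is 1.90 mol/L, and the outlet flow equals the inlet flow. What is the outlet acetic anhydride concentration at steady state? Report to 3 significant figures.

0.865 mol/L

Species balance: V dC/dt = Q C_in − Q C − k V C.
At steady state: 0 = Q C_in − (Q + kV) C_ss, so C_ss = Q C_in/(Q + kV).
C_ss = 38.0·2.28/(38.0 + 0.0322·1930) = 86.640/100.15 = 0.86514 mol/L.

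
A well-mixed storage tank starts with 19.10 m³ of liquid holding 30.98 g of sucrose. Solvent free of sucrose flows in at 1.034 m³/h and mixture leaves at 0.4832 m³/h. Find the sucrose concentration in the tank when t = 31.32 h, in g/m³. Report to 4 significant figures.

Total volume: dV/dt = Q_in − Q_out = 0.550800 m³/h, so V(t) = 19.10 + 0.550800 t and V(31.32) = 36.3511 m³.
No sucrose enters, so dm/dt = −Q_out · (m/V).
Separate: dm/m = −Q_out dt/V(t) ⇒ ln(m/m₀) = −(Q_out/(Q_in−Q_out)) ln(V/V₀).
m = m₀ (V₀/V)^(Q_out/(Q_in−Q_out)) = 30.98 × (19.10/36.3511)^(0.877269) = 17.6157 g.
C = m/V = 17.6157/36.3511 = 0.484598 g/m³.

0.4846 g/m³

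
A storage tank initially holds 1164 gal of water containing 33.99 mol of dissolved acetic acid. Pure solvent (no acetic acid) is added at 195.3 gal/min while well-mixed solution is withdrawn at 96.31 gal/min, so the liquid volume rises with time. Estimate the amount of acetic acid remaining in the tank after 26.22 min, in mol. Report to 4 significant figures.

Total volume: dV/dt = Q_in − Q_out = 98.9900 gal/min, so V(t) = 1164 + 98.9900 t and V(26.22) = 3759.52 gal.
No acetic acid enters, so dm/dt = −Q_out · (m/V).
dm/m = −Q_out dt/(V₀ + 98.9900 t); integrating gives ln(m/m₀) = −(Q_out/(Q_in−Q_out)) ln(V/V₀).
m = m₀ (V₀/V)^(Q_out/(Q_in−Q_out)) = 33.99 × (1164/3759.52)^(0.972927) = 10.8632 mol.

10.86 mol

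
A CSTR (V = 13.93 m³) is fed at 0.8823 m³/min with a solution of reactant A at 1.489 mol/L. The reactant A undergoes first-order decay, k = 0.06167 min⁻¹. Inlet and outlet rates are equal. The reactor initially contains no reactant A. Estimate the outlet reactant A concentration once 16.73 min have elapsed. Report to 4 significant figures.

V dC/dt = Q(C_in − C) − k V C.
dC/dt = (Q/V) C_in − (Q/V + k) C; effective rate a = Q/V + k = 0.0633381 + 0.06167 = 0.125008 min⁻¹.
C_ss = Q C_in/(Q + kV) = 0.754435 mol/L; C(t) = C_ss + (C₀ − C_ss) e^(−a t).
C(16.73) = 0.754435 + (-0.754435)·e^(−0.125008·16.73) = 0.754435 + (-0.754435)·0.123516 = 0.661250 mol/L.

0.6613 mol/L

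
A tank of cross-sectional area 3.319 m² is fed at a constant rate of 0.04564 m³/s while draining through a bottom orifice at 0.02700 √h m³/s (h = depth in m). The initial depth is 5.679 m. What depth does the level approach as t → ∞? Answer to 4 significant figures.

Level balance: A dh/dt = 0.04564 − 0.02700 √h. Setting dh/dt = 0:
Q_in = 0.02700 √h_ss ⇒ √h_ss = 0.04564/0.02700 = 1.69037.
h_ss = 1.69037² = 2.85735 m. (Since h₀ = 5.679 m > h_ss, the level will fall toward this value.)

2.857 m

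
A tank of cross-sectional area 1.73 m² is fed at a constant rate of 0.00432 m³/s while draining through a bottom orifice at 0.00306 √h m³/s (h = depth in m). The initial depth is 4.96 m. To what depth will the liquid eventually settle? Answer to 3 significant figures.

A dh/dt = Q_in − 0.00306 √h. Steady state requires inflow = outflow:
Q_in = 0.00306 √h_ss ⇒ √h_ss = 0.00432/0.00306 = 1.4118.
h_ss = 1.4118² = 1.9931 m. (Since h₀ = 4.96 m > h_ss, the level will fall toward this value.)

1.99 m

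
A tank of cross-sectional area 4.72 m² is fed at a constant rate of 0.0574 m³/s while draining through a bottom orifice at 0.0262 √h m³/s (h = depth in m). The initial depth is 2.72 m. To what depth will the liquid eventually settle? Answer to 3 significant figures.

4.80 m

Level balance: A dh/dt = 0.0574 − 0.0262 √h. Setting dh/dt = 0:
Q_in = 0.0262 √h_ss ⇒ √h_ss = 0.0574/0.0262 = 2.1908.
h_ss = 2.1908² = 4.7998 m. (Since h₀ = 2.72 m < h_ss, the level will rise toward this value.)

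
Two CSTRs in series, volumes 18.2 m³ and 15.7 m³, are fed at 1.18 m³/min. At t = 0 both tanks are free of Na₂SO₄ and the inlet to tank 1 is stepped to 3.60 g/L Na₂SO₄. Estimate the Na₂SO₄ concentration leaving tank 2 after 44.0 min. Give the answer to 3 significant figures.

2.92 g/L

Time constants: τᵢ = Vᵢ/Q for each well-mixed tank.
τ₁ = 18.2/1.18 = 15.424 min; τ₂ = 15.7/1.18 = 13.305 min.
Tank 1: C₁ = C_in(1 − e^(−t/τ₁)). Tank 2 (τ₁ ≠ τ₂): C₂ = C_in[1 − (τ₁ e^(−t/τ₁) − τ₂ e^(−t/τ₂))/(τ₁ − τ₂)].
At t = 44.0: e^(−t/τ₁) = 0.057686, e^(−t/τ₂) = 0.036626.
C₂ = 3.60·[1 − (15.424·0.057686 − 13.305·0.036626)/(2.1186)] = 3.60·0.81006 = 2.9162 g/L.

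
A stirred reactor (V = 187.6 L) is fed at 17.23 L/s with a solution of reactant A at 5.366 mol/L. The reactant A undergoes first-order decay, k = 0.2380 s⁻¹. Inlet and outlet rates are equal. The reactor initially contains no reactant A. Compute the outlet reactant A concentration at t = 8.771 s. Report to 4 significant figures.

1.411 mol/L

Accumulation = in − out − consumed: V dC/dt = Q C_in − Q C − k V C.
This is linear with rate a = Q/V + k = 0.329844 s⁻¹.
C_ss = Q C_in/(Q + kV) = 1.49415 mol/L; C(t) = C_ss + (C₀ − C_ss) e^(−a t).
C(8.771) = 1.49415 + (-1.49415)·e^(−0.329844·8.771) = 1.49415 + (-1.49415)·0.0554061 = 1.41136 mol/L.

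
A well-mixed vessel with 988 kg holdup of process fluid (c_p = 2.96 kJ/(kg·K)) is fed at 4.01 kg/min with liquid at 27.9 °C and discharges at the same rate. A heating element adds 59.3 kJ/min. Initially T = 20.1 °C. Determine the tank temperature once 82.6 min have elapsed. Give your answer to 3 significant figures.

23.7 °C

M c_p dT/dt = ṁ c_p (T_in − T) + Q̇.
Rearrange: dT/dt = (T_ss − T)/τ with τ = M/ṁ = 246.38 min and T_ss = T_in + Q̇/(ṁ c_p) = 32.896 °C.
T approaches T_ss exponentially: T(t) = T_ss + (T₀ − T_ss) e^(−t/τ).
T(82.6) = 32.896 + (-12.796)·e^(−82.6/246.38) = 32.896 + (-12.796)·0.71516 = 23.745 °C.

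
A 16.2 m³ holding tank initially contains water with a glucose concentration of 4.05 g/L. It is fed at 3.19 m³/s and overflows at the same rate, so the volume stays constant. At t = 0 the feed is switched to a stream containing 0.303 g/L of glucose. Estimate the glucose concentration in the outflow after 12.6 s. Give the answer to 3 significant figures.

0.616 g/L

Species balance on the tank: V dC/dt = Q(C_in − C).
So dC/dt = (C_in − C)/τ with τ = V/Q = 16.2/3.19 = 5.0784 s.
This is linear first-order; C(t) = C_in + (C₀ − C_in) e^(−t/τ).
C(12.6) = 0.303 + (4.05 − 0.303)·e^(−12.6/5.0784) = 0.303 + (3.7470)·0.083650 = 0.61644 g/L.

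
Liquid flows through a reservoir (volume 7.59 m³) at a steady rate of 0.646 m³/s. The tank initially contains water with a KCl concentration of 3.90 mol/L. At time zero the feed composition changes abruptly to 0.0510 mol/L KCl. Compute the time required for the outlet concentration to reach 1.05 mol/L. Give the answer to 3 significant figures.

15.8 s

Unsteady species balance (constant V, well mixed): V dC/dt = Q(C_in − C), so τ = V/Q = 11.749 s.
C(t) = C_in + (C₀ − C_in) e^(−t/τ). Set C = 1.05 and solve for t:
e^(−t/τ) = (C − C_in)/(C₀ − C_in) = (1.05 − 0.0510)/(3.90 − 0.0510) = 0.25955
t = −τ ln(…) = 11.749 × 1.3488 = 15.848 s.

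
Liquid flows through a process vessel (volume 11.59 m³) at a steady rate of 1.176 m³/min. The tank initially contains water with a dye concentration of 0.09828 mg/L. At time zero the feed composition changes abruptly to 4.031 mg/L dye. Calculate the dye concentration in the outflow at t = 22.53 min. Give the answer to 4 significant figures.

Unsteady species balance (constant V, well mixed): V dC/dt = Q(C_in − C).
So dC/dt = (C_in − C)/τ with τ = V/Q = 11.59/1.176 = 9.85544 min.
C approaches C_in exponentially: C(t) = C_in + (C₀ − C_in) e^(−t/τ).
C(22.53) = 4.031 + (0.09828 − 4.031)·e^(−22.53/9.85544) = 4.031 + (-3.93272)·0.101668 = 3.63117 mg/L.

3.631 mg/L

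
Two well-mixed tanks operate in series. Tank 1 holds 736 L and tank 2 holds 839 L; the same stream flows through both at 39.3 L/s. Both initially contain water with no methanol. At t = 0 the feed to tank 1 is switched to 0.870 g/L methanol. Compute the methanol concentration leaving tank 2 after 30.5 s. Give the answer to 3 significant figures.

Species balance on tank i: dCᵢ/dt = (Cᵢ₋₁ − Cᵢ)/τᵢ with τᵢ = Vᵢ/Q.
τ₁ = 736/39.3 = 18.728 s; τ₂ = 839/39.3 = 21.349 s.
Solving the cascade with C₁(0)=C₂(0)=0 gives C₂(t) = C_in[1 − (τ₁ e^(−t/τ₁) − τ₂ e^(−t/τ₂))/(τ₁ − τ₂)].
At t = 30.5: e^(−t/τ₁) = 0.19620, e^(−t/τ₂) = 0.23963.
C₂ = 0.870·[1 − (18.728·0.19620 − 21.349·0.23963)/(-2.6209)] = 0.870·0.45007 = 0.39157 g/L.

0.392 g/L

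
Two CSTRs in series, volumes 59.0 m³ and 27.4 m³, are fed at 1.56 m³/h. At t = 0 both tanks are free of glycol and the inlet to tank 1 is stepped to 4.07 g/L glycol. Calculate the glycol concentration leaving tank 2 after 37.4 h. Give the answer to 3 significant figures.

Time constants: τᵢ = Vᵢ/Q for each well-mixed tank.
τ₁ = 59.0/1.56 = 37.821 h; τ₂ = 27.4/1.56 = 17.564 h.
Tank 1: C₁ = C_in(1 − e^(−t/τ₁)). Tank 2 (τ₁ ≠ τ₂): C₂ = C_in[1 − (τ₁ e^(−t/τ₁) − τ₂ e^(−t/τ₂))/(τ₁ − τ₂)].
At t = 37.4: e^(−t/τ₁) = 0.37199, e^(−t/τ₂) = 0.11892.
C₂ = 4.07·[1 − (37.821·0.37199 − 17.564·0.11892)/(20.256)] = 4.07·0.40857 = 1.6629 g/L.

1.66 g/L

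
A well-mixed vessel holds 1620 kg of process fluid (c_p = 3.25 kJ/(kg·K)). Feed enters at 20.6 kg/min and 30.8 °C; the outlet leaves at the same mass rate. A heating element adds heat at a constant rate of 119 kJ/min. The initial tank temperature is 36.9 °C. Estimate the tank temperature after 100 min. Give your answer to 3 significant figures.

33.8 °C

First-law balance (no shaft work): M c_p dT/dt = ṁ c_p (T_in − T) + 119.
Rearrange: dT/dt = (T_ss − T)/τ with τ = M/ṁ = 78.641 min and T_ss = T_in + Q̇/(ṁ c_p) = 32.577 °C.
Integrating: T(t) = T_ss + (T₀ − T_ss) e^(−t/τ).
T(100) = 32.577 + (4.3226)·e^(−100/78.641) = 32.577 + (4.3226)·0.28038 = 33.789 °C.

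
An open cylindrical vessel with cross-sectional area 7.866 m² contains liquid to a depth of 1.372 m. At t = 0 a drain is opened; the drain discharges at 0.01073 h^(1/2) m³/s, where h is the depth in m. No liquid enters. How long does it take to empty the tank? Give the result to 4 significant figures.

A dh/dt = −Q_out = −0.01073 √h.
Separate and integrate: 2(√h − √h₀) = −(0.01073/A) t.
Tank is empty when √h = 0: t_empty = 2A√h₀/0.01073.
t_empty = 2·7.866·√1.372/0.01073 = 15.7320·1.17132/0.01073 = 1717.36 s.

1717 s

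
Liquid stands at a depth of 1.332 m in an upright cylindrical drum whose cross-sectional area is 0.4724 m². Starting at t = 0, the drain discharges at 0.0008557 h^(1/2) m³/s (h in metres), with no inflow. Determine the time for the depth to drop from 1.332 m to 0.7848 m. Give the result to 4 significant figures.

Mass balance (ρ constant): A dh/dt = −0.0008557 √h.
Separate and integrate: 2(√h − √h₀) = −(0.0008557/A) t.
t = 2A(√h₀ − √h)/0.0008557 = 2·0.4724·(√1.332 − √0.7848)/0.0008557
  = 0.944800 × (1.15412 − 0.885889) / 0.0008557 = 296.164 s.

296.2 s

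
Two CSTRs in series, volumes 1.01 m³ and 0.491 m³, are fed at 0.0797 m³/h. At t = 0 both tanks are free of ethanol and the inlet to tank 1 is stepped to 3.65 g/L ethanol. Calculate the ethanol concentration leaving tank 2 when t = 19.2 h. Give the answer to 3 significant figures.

2.24 g/L

Time constants: τᵢ = Vᵢ/Q for each well-mixed tank.
τ₁ = 1.01/0.0797 = 12.673 h; τ₂ = 0.491/0.0797 = 6.1606 h.
Tank 1: C₁ = C_in(1 − e^(−t/τ₁)). Tank 2 (τ₁ ≠ τ₂): C₂ = C_in[1 − (τ₁ e^(−t/τ₁) − τ₂ e^(−t/τ₂))/(τ₁ − τ₂)].
At t = 19.2: e^(−t/τ₁) = 0.21979, e^(−t/τ₂) = 0.044309.
C₂ = 3.65·[1 − (12.673·0.21979 − 6.1606·0.044309)/(6.5119)] = 3.65·0.61420 = 2.2418 g/L.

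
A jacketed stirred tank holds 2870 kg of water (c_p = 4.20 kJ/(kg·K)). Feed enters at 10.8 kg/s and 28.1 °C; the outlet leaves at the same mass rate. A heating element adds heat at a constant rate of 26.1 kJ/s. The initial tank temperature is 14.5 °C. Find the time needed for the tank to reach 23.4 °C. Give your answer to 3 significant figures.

Unsteady energy balance on the tank contents: M c_p dT/dt = ṁ c_p (T_in − T) + 26.1.
τ = M/ṁ = 265.74 s; T_ss = T_in + Q̇/(ṁ c_p) = 28.675 °C.
T(t) = T_ss + (T₀ − T_ss) e^(−t/τ). Set T = 23.4:
e^(−t/τ) = (23.4 − 28.675)/(14.5 − 28.675) = 0.37215
t = −265.74 · ln(0.37215) = 262.67 s.

263 s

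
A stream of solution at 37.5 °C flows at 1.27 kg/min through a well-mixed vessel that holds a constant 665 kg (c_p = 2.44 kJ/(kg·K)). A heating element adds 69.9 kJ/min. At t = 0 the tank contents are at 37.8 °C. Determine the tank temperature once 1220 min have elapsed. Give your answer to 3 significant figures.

57.9 °C

Heat balance on the well-mixed liquid: M c_p dT/dt = ṁ c_p (T_in − T) + 69.9.
Rearrange: dT/dt = (T_ss − T)/τ with τ = M/ṁ = 523.62 min and T_ss = T_in + Q̇/(ṁ c_p) = 60.057 °C.
T approaches T_ss exponentially: T(t) = T_ss + (T₀ − T_ss) e^(−t/τ).
T(1220) = 60.057 + (-22.257)·e^(−1220/523.62) = 60.057 + (-22.257)·0.097303 = 57.891 °C.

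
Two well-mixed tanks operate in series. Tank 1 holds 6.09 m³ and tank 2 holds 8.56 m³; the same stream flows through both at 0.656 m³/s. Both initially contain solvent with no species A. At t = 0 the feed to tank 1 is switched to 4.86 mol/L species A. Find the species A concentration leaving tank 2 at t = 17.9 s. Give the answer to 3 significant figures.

Species balance on tank i: dCᵢ/dt = (Cᵢ₋₁ − Cᵢ)/τᵢ with τᵢ = Vᵢ/Q.
τ₁ = 6.09/0.656 = 9.2835 s; τ₂ = 8.56/0.656 = 13.049 s.
Solving the cascade with C₁(0)=C₂(0)=0 gives C₂(t) = C_in[1 − (τ₁ e^(−t/τ₁) − τ₂ e^(−t/τ₂))/(τ₁ − τ₂)].
At t = 17.9: e^(−t/τ₁) = 0.14542, e^(−t/τ₂) = 0.25366.
C₂ = 4.86·[1 − (9.2835·0.14542 − 13.049·0.25366)/(-3.7652)] = 4.86·0.47947 = 2.3302 mol/L.

2.33 mol/L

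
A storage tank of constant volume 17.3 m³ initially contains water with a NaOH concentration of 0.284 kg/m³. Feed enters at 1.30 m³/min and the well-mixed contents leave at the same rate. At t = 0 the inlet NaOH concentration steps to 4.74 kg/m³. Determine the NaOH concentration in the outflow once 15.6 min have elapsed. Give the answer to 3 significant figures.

Mass balance on the solute (V constant): V dC/dt = Q(C_in − C).
So dC/dt = (C_in − C)/τ with τ = V/Q = 17.3/1.30 = 13.308 min.
Integrating: C(t) = C_in + (C₀ − C_in) e^(−t/τ).
C(15.6) = 4.74 + (0.284 − 4.74)·e^(−15.6/13.308) = 4.74 + (-4.4560)·0.30967 = 3.3601 kg/m³.

3.36 kg/m³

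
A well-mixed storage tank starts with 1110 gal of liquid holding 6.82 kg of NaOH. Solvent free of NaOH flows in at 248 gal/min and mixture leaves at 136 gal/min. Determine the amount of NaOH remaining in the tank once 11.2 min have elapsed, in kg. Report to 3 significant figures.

2.72 kg

Total volume: dV/dt = Q_in − Q_out = 112.00 gal/min, so V(t) = 1110 + 112.00 t and V(11.2) = 2364.4 gal.
Solute balance: dm/dt = 0 − Q_out C = −Q_out m/V(t).
Separate: dm/m = −Q_out dt/V(t) ⇒ ln(m/m₀) = −(Q_out/(Q_in−Q_out)) ln(V/V₀).
m = m₀ (V₀/V)^(Q_out/(Q_in−Q_out)) = 6.82 × (1110/2364.4)^(1.2143) = 2.7228 kg.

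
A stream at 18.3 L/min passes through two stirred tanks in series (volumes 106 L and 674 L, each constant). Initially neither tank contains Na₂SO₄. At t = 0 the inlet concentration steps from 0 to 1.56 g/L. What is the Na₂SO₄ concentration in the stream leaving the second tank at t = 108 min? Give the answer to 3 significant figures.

1.46 g/L

Each tank obeys Vᵢ dCᵢ/dt = Q(Cᵢ₋₁ − Cᵢ), so τᵢ = Vᵢ/Q.
τ₁ = 106/18.3 = 5.7923 min; τ₂ = 674/18.3 = 36.831 min.
Tank 1: C₁ = C_in(1 − e^(−t/τ₁)). Tank 2 (τ₁ ≠ τ₂): C₂ = C_in[1 − (τ₁ e^(−t/τ₁) − τ₂ e^(−t/τ₂))/(τ₁ − τ₂)].
At t = 108: e^(−t/τ₁) = 7.9883e-09, e^(−t/τ₂) = 0.053272.
C₂ = 1.56·[1 − (5.7923·7.9883e-09 − 36.831·0.053272)/(-31.038)] = 1.56·0.93679 = 1.4614 g/L.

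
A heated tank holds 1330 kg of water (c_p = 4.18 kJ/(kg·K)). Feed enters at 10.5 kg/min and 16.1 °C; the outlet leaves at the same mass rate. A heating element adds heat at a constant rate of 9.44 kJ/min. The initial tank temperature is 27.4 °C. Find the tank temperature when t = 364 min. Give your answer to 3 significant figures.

M c_p dT/dt = ṁ c_p (T_in − T) + Q̇.
Rearrange: dT/dt = (T_ss − T)/τ with τ = M/ṁ = 126.67 min and T_ss = T_in + Q̇/(ṁ c_p) = 16.315 °C.
Integrating: T(t) = T_ss + (T₀ − T_ss) e^(−t/τ).
T(364) = 16.315 + (11.085)·e^(−364/126.67) = 16.315 + (11.085)·0.056490 = 16.941 °C.

16.9 °C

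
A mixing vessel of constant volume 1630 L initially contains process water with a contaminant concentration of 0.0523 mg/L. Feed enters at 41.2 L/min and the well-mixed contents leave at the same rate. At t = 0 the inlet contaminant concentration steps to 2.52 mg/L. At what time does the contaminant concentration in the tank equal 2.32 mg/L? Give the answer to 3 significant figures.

Species balance: V dC/dt = Q(C_in − C) ⇒ τ = V/Q = 39.563 min.
C(t) = C_in + (C₀ − C_in) e^(−t/τ). Set C = 2.32 and solve for t:
e^(−t/τ) = (C − C_in)/(C₀ − C_in) = (2.32 − 2.52)/(0.0523 − 2.52) = 0.081047
t = −τ ln(…) = 39.563 × 2.5127 = 99.411 min.

99.4 min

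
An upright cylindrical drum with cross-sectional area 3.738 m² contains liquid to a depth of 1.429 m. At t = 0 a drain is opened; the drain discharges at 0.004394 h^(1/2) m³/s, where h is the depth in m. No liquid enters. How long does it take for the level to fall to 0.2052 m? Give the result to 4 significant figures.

Accumulation of liquid (constant cross-section A): A dh/dt = −0.004394 √h.
∫ h^(−1/2) dh = −(0.004394/A) ∫ dt, giving 2√h = 2√h₀ − (0.004394/A) t.
t = 2A(√h₀ − √h)/0.004394 = 2·3.738·(√1.429 − √0.2052)/0.004394
  = 7.47600 × (1.19541 − 0.452990) / 0.004394 = 1263.16 s.

1263 s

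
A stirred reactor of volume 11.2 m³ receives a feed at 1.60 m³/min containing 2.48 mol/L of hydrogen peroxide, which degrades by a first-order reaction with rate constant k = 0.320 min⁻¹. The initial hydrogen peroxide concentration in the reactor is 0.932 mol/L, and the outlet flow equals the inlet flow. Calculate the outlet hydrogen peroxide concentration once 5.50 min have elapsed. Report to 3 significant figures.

Species balance: V dC/dt = Q C_in − Q C − k V C.
dC/dt = (Q/V) C_in − (Q/V + k) C; effective rate a = Q/V + k = 0.14286 + 0.320 = 0.46286 min⁻¹.
C_ss = Q C_in/(Q + kV) = 0.76543 mol/L; C(t) = C_ss + (C₀ − C_ss) e^(−a t).
C(5.50) = 0.76543 + (0.16657)·e^(−0.46286·5.50) = 0.76543 + (0.16657)·0.078417 = 0.77849 mol/L.

0.778 mol/L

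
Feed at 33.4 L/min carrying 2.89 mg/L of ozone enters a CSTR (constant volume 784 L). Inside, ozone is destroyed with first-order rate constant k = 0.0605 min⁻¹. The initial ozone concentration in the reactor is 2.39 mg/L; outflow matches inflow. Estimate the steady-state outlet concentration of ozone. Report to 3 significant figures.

1.19 mg/L

Accumulation = in − out − consumed: V dC/dt = Q C_in − Q C − k V C.
Steady state (dC/dt = 0): C_ss = Q C_in/(Q + kV) = C_in/(1 + kV/Q).
C_ss = 33.4·2.89/(33.4 + 0.0605·784) = 96.526/80.832 = 1.1942 mg/L.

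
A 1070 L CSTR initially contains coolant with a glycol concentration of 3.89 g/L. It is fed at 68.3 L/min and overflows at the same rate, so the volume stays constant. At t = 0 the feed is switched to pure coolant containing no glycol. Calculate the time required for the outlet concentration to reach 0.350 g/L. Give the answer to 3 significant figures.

37.7 min

Accumulation = in − out for the solute gives V dC/dt = Q(C_in − C), so τ = V/Q = 15.666 min.
C(t) = C_in + (C₀ − C_in) e^(−t/τ). Set C = 0.350 and solve for t:
e^(−t/τ) = (C − C_in)/(C₀ − C_in) = (0.350 − 0)/(3.89 − 0) = 0.089974
t = −τ ln(…) = 15.666 × 2.4082 = 37.728 min.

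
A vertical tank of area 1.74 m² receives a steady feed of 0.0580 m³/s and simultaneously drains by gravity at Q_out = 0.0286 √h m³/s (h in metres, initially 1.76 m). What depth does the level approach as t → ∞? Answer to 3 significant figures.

4.11 m

Level balance: A dh/dt = 0.0580 − 0.0286 √h. Setting dh/dt = 0:
Q_in = 0.0286 √h_ss ⇒ √h_ss = 0.0580/0.0286 = 2.0280.
h_ss = 2.0280² = 4.1127 m. (Since h₀ = 1.76 m < h_ss, the level will rise toward this value.)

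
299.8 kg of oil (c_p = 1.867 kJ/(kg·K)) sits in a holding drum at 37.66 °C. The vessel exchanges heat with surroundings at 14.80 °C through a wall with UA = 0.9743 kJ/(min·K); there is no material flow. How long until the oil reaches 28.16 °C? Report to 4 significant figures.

308.6 min

Lumped-capacitance energy balance: M c_p dT/dt = UA(T_amb − T).
τ = M c_p/UA = 574.491 min; T_ss = T_amb = 14.8000 °C.
T(t) = T_ss + (T₀ − T_ss)e^(−t/τ); set T = 28.16:
t = −τ ln[(T − T_ss)/(T₀ − T_ss)] = −574.491 · ln(0.584427) = 308.573 min.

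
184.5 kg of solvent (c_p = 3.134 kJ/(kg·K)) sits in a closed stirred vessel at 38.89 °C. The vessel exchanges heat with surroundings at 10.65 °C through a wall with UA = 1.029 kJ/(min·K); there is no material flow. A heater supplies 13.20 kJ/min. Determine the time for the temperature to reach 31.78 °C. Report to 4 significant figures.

347.6 min

Heat balance on the well-mixed liquid: M c_p dT/dt = −UA(T − T_amb) + Q̇.
τ = M c_p/UA = 561.927 min; T_ss = T_amb + Q̇/UA = 10.65 + 13.20/1.029 = 23.4780 °C.
T(t) = T_ss + (T₀ − T_ss)e^(−t/τ); set T = 31.78:
t = −τ ln[(T − T_ss)/(T₀ − T_ss)] = −561.927 · ln(0.538672) = 347.636 min.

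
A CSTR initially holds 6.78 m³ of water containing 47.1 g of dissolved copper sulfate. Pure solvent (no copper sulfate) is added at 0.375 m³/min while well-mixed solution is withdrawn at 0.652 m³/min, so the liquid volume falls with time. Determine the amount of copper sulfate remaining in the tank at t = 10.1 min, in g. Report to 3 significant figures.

13.5 g

Let m(t) be the amount of copper sulfate. Volume: V(t) = V₀ + (Q_in − Q_out) t = 6.78 − 0.27700 t; V(10.1) = 3.9823 m³.
No copper sulfate enters, so dm/dt = −Q_out · (m/V).
dm/m = −Q_out dt/(V₀ − 0.27700 t); integrating gives ln(m/m₀) = −(Q_out/(Q_in−Q_out)) ln(V/V₀).
m = m₀ (V₀/V)^(Q_out/(Q_in−Q_out)) = 47.1 × (6.78/3.9823)^(-2.3538) = 13.461 g.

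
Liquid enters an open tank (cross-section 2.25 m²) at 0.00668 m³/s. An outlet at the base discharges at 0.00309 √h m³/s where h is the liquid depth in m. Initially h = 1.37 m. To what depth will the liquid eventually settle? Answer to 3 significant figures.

4.67 m

A dh/dt = Q_in − 0.00309 √h. Steady state requires inflow = outflow:
Q_in = 0.00309 √h_ss ⇒ √h_ss = 0.00668/0.00309 = 2.1618.
h_ss = 2.1618² = 4.6734 m. (Since h₀ = 1.37 m < h_ss, the level will rise toward this value.)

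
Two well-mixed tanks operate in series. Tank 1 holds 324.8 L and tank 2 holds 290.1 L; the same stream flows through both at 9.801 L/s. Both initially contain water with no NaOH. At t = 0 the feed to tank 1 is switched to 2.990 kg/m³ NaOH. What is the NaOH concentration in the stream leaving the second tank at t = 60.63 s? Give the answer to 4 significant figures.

Time constants: τᵢ = Vᵢ/Q for each well-mixed tank.
τ₁ = 324.8/9.801 = 33.1395 s; τ₂ = 290.1/9.801 = 29.5990 s.
Tank 1: C₁ = C_in(1 − e^(−t/τ₁)). Tank 2 (τ₁ ≠ τ₂): C₂ = C_in[1 − (τ₁ e^(−t/τ₁) − τ₂ e^(−t/τ₂))/(τ₁ − τ₂)].
At t = 60.63: e^(−t/τ₁) = 0.160487, e^(−t/τ₂) = 0.128944.
C₂ = 2.990·[1 − (33.1395·0.160487 − 29.5990·0.128944)/(3.54046)] = 2.990·0.575801 = 1.72165 kg/m³.

1.722 kg/m³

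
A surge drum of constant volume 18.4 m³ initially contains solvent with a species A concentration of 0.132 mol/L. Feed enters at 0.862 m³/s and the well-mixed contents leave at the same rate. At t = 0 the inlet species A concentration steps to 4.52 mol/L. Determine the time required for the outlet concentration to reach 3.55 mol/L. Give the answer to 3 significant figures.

Species balance: V dC/dt = Q(C_in − C) ⇒ τ = V/Q = 21.346 s.
C(t) = C_in + (C₀ − C_in) e^(−t/τ). Set C = 3.55 and solve for t:
e^(−t/τ) = (C − C_in)/(C₀ − C_in) = (3.55 − 4.52)/(0.132 − 4.52) = 0.22106
t = −τ ln(…) = 21.346 × 1.5093 = 32.218 s.

32.2 s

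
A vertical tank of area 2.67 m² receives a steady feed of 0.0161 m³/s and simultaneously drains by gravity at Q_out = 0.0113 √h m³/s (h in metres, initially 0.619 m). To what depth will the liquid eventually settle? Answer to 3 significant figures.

2.03 m

Unsteady balance on liquid volume: A dh/dt = Q_in − 0.0113 √h. At steady state dh/dt = 0:
Q_in = 0.0113 √h_ss ⇒ √h_ss = 0.0161/0.0113 = 1.4248.
h_ss = 1.4248² = 2.0300 m. (Since h₀ = 0.619 m < h_ss, the level will rise toward this value.)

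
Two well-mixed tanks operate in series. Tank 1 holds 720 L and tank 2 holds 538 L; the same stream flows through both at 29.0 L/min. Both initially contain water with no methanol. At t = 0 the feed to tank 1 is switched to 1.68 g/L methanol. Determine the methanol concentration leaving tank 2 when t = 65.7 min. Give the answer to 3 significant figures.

1.35 g/L

Each tank obeys Vᵢ dCᵢ/dt = Q(Cᵢ₋₁ − Cᵢ), so τᵢ = Vᵢ/Q.
τ₁ = 720/29.0 = 24.828 min; τ₂ = 538/29.0 = 18.552 min.
Tank 1: C₁ = C_in(1 − e^(−t/τ₁)). Tank 2 (τ₁ ≠ τ₂): C₂ = C_in[1 − (τ₁ e^(−t/τ₁) − τ₂ e^(−t/τ₂))/(τ₁ − τ₂)].
At t = 65.7: e^(−t/τ₁) = 0.070917, e^(−t/τ₂) = 0.028971.
C₂ = 1.68·[1 − (24.828·0.070917 − 18.552·0.028971)/(6.2759)] = 1.68·0.80509 = 1.3526 g/L.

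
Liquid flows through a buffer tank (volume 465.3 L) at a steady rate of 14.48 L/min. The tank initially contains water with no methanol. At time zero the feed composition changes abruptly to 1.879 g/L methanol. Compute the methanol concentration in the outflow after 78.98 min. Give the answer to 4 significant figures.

1.718 g/L

Mass balance on the solute (V constant): V dC/dt = Q(C_in − C).
Time constant τ = V/Q = 465.3/14.48 = 32.1340 min.
This is linear first-order; C(t) = C_in + (C₀ − C_in) e^(−t/τ).
C(78.98) = 1.879 + (0 − 1.879)·e^(−78.98/32.1340) = 1.879 + (-1.87900)·0.0856202 = 1.71812 g/L.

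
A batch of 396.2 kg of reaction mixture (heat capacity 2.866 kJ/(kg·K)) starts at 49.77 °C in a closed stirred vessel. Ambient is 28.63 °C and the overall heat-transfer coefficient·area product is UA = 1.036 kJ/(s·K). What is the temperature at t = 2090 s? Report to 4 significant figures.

31.77 °C

Unsteady energy balance on the tank contents: M c_p dT/dt = −UA(T − T_amb).
dT/dt = (T_ss − T)/τ with T_ss = T_amb = 28.6300 °C, τ = M c_p/UA = 396.2·2.866/1.036 = 1096.05 s.
T approaches T_ss exponentially: T(t) = T_ss + (T₀ − T_ss) e^(−t/τ).
T(2090) = 28.6300 + (21.1400)·0.148548 = 31.7703 °C.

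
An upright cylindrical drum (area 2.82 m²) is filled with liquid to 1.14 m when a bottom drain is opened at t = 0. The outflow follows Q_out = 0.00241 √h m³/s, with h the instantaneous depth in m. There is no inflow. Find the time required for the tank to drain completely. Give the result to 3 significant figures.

With no inflow, A dh/dt = −0.00241 √h.
This is separable: 2 d(√h)/dt = −0.00241/A, so √h = √h₀ − (0.00241/(2A)) t.
Tank is empty when √h = 0: t_empty = 2A√h₀/0.00241.
t_empty = 2·2.82·√1.14/0.00241 = 5.6400·1.0677/0.00241 = 2498.7 s.

2500 s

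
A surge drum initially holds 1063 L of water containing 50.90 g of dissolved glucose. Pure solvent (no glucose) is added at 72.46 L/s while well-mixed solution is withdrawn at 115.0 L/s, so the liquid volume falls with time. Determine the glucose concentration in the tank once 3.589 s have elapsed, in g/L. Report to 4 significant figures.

0.03677 g/L

Let m(t) be the amount of glucose. Volume: V(t) = V₀ + (Q_in − Q_out) t = 1063 − 42.5400 t; V(3.589) = 910.324 L.
No glucose enters, so dm/dt = −Q_out · (m/V).
dm/m = −Q_out dt/(V₀ − 42.5400 t); integrating gives ln(m/m₀) = −(Q_out/(Q_in−Q_out)) ln(V/V₀).
m = m₀ (V₀/V)^(Q_out/(Q_in−Q_out)) = 50.90 × (1063/910.324)^(-2.70334) = 33.4720 g.
C = m/V = 33.4720/910.324 = 0.0367694 g/L.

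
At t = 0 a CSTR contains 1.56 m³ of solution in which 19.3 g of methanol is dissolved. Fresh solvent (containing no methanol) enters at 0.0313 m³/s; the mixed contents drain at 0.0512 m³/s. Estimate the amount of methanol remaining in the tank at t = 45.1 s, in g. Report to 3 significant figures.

2.13 g

Total volume: dV/dt = Q_in − Q_out = -0.019900 m³/s, so V(t) = 1.56 − 0.019900 t and V(45.1) = 0.66251 m³.
Solute balance: dm/dt = 0 − Q_out C = −Q_out m/V(t).
Separate: dm/m = −Q_out dt/V(t) ⇒ ln(m/m₀) = −(Q_out/(Q_in−Q_out)) ln(V/V₀).
m = m₀ (V₀/V)^(Q_out/(Q_in−Q_out)) = 19.3 × (1.56/0.66251)^(-2.5729) = 2.1312 g.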